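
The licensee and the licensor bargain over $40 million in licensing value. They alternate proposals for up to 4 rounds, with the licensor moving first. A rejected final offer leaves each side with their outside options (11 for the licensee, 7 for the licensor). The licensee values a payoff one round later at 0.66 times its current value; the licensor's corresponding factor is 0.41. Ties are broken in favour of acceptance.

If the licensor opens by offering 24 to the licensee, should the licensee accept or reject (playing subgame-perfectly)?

Accept

Round 4 (the licensee proposes): the licensor gets 7 if talks fail, so the licensee offers 7 and keeps 33.
Round 3 (the licensor proposes): the licensee can get 33 next round, worth 0.66 × 33 = 21.78 now; the licensor offers that and keeps 18.22.
Round 2 (the licensee proposes): the licensor can get 18.22 next round, worth 0.41 × 18.22 = 7.4702 now. The licensee offers 7.4702 and keeps 40 − 7.4702 = 32.5298.
So by rejecting in round 1, the licensee gets 32.5298 next round, worth 0.66 × 32.5298 = 21.469668 now.
Offer 24 ≥ 21.469668, so the licensee accepts.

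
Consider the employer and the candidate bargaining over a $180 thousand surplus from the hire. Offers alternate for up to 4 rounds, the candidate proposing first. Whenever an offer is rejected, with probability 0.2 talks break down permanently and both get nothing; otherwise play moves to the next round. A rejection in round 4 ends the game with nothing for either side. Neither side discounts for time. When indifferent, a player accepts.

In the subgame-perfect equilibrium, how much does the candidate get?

59.04

By backward induction:
Round 4 (the employer proposes): the candidate will accept anything ≥ 0, so the employer offers 0 and keeps 180.
Round 3 (the candidate proposes): rejecting gives the employer an expected 0.8 × 180 = 144, so the candidate offers 144, keeping 36.
Round 2 (the employer proposes): rejecting gives the candidate an expected 0.8 × 36 = 28.8, so the employer offers 28.8, keeping 151.2.
Round 1 (the candidate proposes): rejecting gives the employer an expected 0.8 × 151.2 = 120.96. The candidate offers 120.96 and keeps 180 − 120.96 = 59.04.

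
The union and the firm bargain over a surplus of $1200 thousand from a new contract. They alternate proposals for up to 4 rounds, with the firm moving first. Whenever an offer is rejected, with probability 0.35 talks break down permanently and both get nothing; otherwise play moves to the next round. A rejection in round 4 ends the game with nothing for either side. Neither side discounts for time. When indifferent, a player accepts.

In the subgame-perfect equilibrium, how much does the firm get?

597.45

By backward induction:
Round 4 (the union proposes): the firm will accept anything ≥ 0, so the union offers 0 and keeps 1200.
Round 3 (the firm proposes): rejecting gives the union an expected 0.65 × 1200 = 780, so the firm offers 780, keeping 420.
Round 2 (the union proposes): rejecting gives the firm an expected 0.65 × 420 = 273, so the union offers 273, keeping 927.
Round 1 (the firm proposes): rejecting gives the union an expected 0.65 × 927 = 602.55; the firm offers that and keeps 597.45.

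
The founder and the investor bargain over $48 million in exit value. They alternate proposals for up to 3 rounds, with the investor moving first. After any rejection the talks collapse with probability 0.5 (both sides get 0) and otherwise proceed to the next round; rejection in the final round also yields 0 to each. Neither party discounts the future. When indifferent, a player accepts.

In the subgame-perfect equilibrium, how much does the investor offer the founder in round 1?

12

Round 3 (the investor proposes): the founder will accept anything ≥ 0, so the investor offers 0 and keeps 48.
Round 2 (the founder proposes): rejecting gives the investor an expected 0.5 × 48 = 24; the founder offers that and keeps 24.
Round 1 (the investor proposes): rejecting gives the founder an expected 0.5 × 24 = 12; the investor offers that and keeps 36.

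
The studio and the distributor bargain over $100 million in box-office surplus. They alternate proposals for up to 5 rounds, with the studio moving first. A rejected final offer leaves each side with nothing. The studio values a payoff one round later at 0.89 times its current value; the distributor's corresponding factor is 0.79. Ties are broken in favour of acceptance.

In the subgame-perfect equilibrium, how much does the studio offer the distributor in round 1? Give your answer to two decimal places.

Round 5 (the studio proposes): rejection yields 0 for the distributor; the studio offers 0 and keeps 100.
Round 4 (the distributor proposes): the studio can get 100 next round, worth 0.89 × 100 = 89 now, so the distributor offers 89, keeping 11.
Round 3 (the studio proposes): the distributor can get 11 next round, worth 0.79 × 11 = 8.69 now. The studio offers 8.69 and keeps 100 − 8.69 = 91.31.
Round 2 (the distributor proposes): the studio can get 91.31 next round, worth 0.89 × 91.31 = 81.2659 now, so the distributor offers 81.2659, keeping 18.7341.
Round 1 (the studio proposes): the distributor can get 18.7341 next round, worth 0.79 × 18.7341 = 14.799939 now; the studio offers that and keeps 85.200061.

14.80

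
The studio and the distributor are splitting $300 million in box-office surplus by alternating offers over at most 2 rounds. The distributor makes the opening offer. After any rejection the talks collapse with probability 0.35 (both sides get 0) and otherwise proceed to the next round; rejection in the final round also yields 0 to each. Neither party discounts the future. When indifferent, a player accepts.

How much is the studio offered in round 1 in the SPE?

Round 2 (the studio proposes): the distributor will accept anything ≥ 0, so the studio offers 0 and keeps 300.
Round 1 (the distributor proposes): rejecting gives the studio an expected 0.65 × 300 = 195. The distributor offers 195 and keeps 300 − 195 = 105.

195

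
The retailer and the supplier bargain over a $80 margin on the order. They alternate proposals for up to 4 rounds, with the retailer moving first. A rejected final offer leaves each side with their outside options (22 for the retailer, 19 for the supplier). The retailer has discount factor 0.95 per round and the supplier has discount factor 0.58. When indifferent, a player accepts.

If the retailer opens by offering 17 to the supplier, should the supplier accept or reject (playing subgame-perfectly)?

Reject

Work out the supplier's continuation value if the offer is rejected.
Round 4 (the supplier proposes): the retailer gets 22 if talks fail, so the supplier offers 22 and keeps 58.
Round 3 (the retailer proposes): the supplier can get 58 next round, worth 0.58 × 58 = 33.64 now; the retailer offers that and keeps 46.36.
Round 2 (the supplier proposes): the retailer can get 46.36 next round, worth 0.95 × 46.36 = 44.042 now, so the supplier offers 44.042, keeping 35.958.
So by rejecting in round 1, the supplier gets 35.958 next round, worth 0.58 × 35.958 = 20.85564 now.
Offer 17 < 20.85564, so the supplier rejects.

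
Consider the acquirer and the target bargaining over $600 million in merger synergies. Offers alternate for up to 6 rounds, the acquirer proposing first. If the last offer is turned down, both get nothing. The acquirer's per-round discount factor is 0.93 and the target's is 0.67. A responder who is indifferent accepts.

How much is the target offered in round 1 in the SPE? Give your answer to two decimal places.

Round 6 (the target proposes): the acquirer will accept anything ≥ 0, so the target offers 0 and keeps 600.
Round 5 (the acquirer proposes): the target can get 600 next round, worth 0.67 × 600 = 402 now; the acquirer offers that and keeps 198.
Round 4 (the target proposes): the acquirer can get 198 next round, worth 0.93 × 198 = 184.14 now. The target offers 184.14 and keeps 600 − 184.14 = 415.86.
Round 3 (the acquirer proposes): the target can get 415.86 next round, worth 0.67 × 415.86 = 278.6262 now, so the acquirer offers 278.6262, keeping 321.3738.
Round 2 (the target proposes): the acquirer can get 321.3738 next round, worth 0.93 × 321.3738 = 298.877634 now, so the target offers 298.877634, keeping 301.122366.
Round 1 (the acquirer proposes): the target can get 301.122366 next round, worth 0.67 × 301.122366 = 201.75198522 now. The acquirer offers 201.75198522 and keeps 600 − 201.75198522 = 398.24801478.

201.75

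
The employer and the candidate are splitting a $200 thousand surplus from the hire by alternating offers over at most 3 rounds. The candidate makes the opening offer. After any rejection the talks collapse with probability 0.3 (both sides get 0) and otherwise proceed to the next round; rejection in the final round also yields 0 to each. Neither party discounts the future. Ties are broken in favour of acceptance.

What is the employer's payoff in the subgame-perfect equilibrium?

Round 3 (the candidate proposes): the employer will accept anything ≥ 0, so the candidate offers 0 and keeps 200.
Round 2 (the employer proposes): rejecting gives the candidate an expected 0.7 × 200 = 140; the employer offers that and keeps 60.
Round 1 (the candidate proposes): rejecting gives the employer an expected 0.7 × 60 = 42. The candidate offers 42 and keeps 200 − 42 = 158.

42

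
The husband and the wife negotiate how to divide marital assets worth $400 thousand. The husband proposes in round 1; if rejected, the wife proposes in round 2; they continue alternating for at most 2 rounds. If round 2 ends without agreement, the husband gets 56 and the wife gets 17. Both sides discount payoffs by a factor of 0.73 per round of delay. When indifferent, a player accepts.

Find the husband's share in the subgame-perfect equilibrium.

Round 2 (the wife proposes): the husband gets 56 if talks fail, so the wife offers 56 and keeps 344.
Round 1 (the husband proposes): the wife can get 344 next round, worth 0.73 × 344 = 251.12 now. The husband offers 251.12 and keeps 400 − 251.12 = 148.88.

148.88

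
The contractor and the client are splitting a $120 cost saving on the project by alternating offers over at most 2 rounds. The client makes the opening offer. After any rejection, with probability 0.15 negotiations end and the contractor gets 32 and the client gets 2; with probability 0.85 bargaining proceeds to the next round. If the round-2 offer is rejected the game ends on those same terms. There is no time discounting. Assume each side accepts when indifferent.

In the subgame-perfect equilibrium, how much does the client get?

14.9

Round 2 (the contractor proposes): the client gets 2 if talks fail, so the contractor offers 2 and keeps 118.
Round 1 (the client proposes): rejecting gives the contractor an expected 0.85 × 118 + 0.15 × 32 = 105.1. The client offers 105.1 and keeps 120 − 105.1 = 14.9.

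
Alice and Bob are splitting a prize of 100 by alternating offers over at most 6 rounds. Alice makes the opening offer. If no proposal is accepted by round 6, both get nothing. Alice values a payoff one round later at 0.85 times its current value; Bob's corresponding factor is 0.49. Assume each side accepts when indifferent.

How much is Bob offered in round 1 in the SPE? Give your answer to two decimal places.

Round 6 (Bob proposes): rejection yields 0 for Alice; Bob offers 0 and keeps 100.
Round 5 (Alice proposes): Bob can get 100 next round, worth 0.49 × 100 = 49 now; Alice offers that and keeps 51.
Round 4 (Bob proposes): Alice can get 51 next round, worth 0.85 × 51 = 43.35 now, so Bob offers 43.35, keeping 56.65.
Round 3 (Alice proposes): Bob can get 56.65 next round, worth 0.49 × 56.65 = 27.7585 now; Alice offers that and keeps 72.2415.
Round 2 (Bob proposes): Alice can get 72.2415 next round, worth 0.85 × 72.2415 = 61.405275 now, so Bob offers 61.405275, keeping 38.594725.
Round 1 (Alice proposes): Bob can get 38.594725 next round, worth 0.49 × 38.594725 = 18.91141525 now; Alice offers that and keeps 81.08858475.

18.91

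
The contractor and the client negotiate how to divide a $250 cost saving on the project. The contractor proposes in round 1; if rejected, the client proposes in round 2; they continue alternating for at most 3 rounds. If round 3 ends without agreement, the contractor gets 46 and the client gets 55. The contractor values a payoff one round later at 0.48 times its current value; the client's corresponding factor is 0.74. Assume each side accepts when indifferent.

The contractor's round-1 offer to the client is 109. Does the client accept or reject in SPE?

Round 3 (the contractor proposes): the client gets 55 if talks fail, so the contractor offers 55 and keeps 195.
Round 2 (the client proposes): the contractor can get 195 next round, worth 0.48 × 195 = 93.6 now; the client offers that and keeps 156.4.
So by rejecting in round 1, the client gets 156.4 next round, worth 0.74 × 156.4 = 115.736 now.
Offer 109 < 115.736, so the client rejects.

Reject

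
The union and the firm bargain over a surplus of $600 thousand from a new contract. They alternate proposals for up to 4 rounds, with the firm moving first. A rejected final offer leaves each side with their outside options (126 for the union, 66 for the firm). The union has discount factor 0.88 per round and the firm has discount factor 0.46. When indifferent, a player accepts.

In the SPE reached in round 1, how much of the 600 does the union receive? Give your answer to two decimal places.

475.34

Solve by backward induction from round 4.
Round 4 (the union proposes): the firm gets 66 if talks fail, so the union offers 66 and keeps 534.
Round 3 (the firm proposes): the union can get 534 next round, worth 0.88 × 534 = 469.92 now. The firm offers 469.92 and keeps 600 − 469.92 = 130.08.
Round 2 (the union proposes): the firm can get 130.08 next round, worth 0.46 × 130.08 = 59.8368 now. The union offers 59.8368 and keeps 600 − 59.8368 = 540.1632.
Round 1 (the firm proposes): the union can get 540.1632 next round, worth 0.88 × 540.1632 = 475.343616 now. The firm offers 475.343616 and keeps 600 − 475.343616 = 124.656384.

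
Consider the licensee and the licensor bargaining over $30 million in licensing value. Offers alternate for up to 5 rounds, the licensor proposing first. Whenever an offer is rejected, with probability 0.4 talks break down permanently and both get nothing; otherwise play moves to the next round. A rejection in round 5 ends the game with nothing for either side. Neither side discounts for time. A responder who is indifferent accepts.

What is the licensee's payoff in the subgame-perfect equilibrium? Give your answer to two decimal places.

9.79

Round 5 (the licensor proposes): rejection yields 0 for the licensee; the licensor offers 0 and keeps 30.
Round 4 (the licensee proposes): rejecting gives the licensor an expected 0.6 × 30 = 18, so the licensee offers 18, keeping 12.
Round 3 (the licensor proposes): rejecting gives the licensee an expected 0.6 × 12 = 7.2; the licensor offers that and keeps 22.8.
Round 2 (the licensee proposes): rejecting gives the licensor an expected 0.6 × 22.8 = 13.68. The licensee offers 13.68 and keeps 30 − 13.68 = 16.32.
Round 1 (the licensor proposes): rejecting gives the licensee an expected 0.6 × 16.32 = 9.792. The licensor offers 9.792 and keeps 30 − 9.792 = 20.208.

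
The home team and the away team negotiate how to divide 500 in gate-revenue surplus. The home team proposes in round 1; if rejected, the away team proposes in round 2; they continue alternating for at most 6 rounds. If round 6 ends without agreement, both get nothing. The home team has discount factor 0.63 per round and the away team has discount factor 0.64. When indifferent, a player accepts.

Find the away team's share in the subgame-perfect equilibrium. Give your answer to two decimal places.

Round 6 (the away team proposes): the home team will accept anything ≥ 0, so the away team offers 0 and keeps 500.
Round 5 (the home team proposes): the away team can get 500 next round, worth 0.64 × 500 = 320 now; the home team offers that and keeps 180.
Round 4 (the away team proposes): the home team can get 180 next round, worth 0.63 × 180 = 113.4 now. The away team offers 113.4 and keeps 500 − 113.4 = 386.6.
Round 3 (the home team proposes): the away team can get 386.6 next round, worth 0.64 × 386.6 = 247.424 now; the home team offers that and keeps 252.576.
Round 2 (the away team proposes): the home team can get 252.576 next round, worth 0.63 × 252.576 = 159.12288 now; the away team offers that and keeps 340.87712.
Round 1 (the home team proposes): the away team can get 340.87712 next round, worth 0.64 × 340.87712 = 218.1613568 now; the home team offers that and keeps 281.8386432.

218.16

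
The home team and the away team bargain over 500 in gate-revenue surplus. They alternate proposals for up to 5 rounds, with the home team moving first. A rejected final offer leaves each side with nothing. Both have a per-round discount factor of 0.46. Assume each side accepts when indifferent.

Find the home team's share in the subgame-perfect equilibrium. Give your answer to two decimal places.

349.52

Solve by backward induction from round 5.
Round 5 (the home team proposes): rejection yields 0 for the away team; the home team offers 0 and keeps 500.
Round 4 (the away team proposes): the home team can get 500 next round, worth 0.46 × 500 = 230 now, so the away team offers 230, keeping 270.
Round 3 (the home team proposes): the away team can get 270 next round, worth 0.46 × 270 = 124.2 now. The home team offers 124.2 and keeps 500 − 124.2 = 375.8.
Round 2 (the away team proposes): the home team can get 375.8 next round, worth 0.46 × 375.8 = 172.868 now, so the away team offers 172.868, keeping 327.132.
Round 1 (the home team proposes): the away team can get 327.132 next round, worth 0.46 × 327.132 = 150.48072 now; the home team offers that and keeps 349.51928.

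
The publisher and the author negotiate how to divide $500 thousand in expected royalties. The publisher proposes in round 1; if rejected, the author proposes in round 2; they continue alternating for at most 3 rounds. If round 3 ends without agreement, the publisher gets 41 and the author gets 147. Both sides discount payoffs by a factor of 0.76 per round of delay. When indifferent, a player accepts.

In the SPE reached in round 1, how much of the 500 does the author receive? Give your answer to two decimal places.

176.11

Round 3 (the publisher proposes): the author gets 147 if talks fail, so the publisher offers 147 and keeps 353.
Round 2 (the author proposes): the publisher can get 353 next round, worth 0.76 × 353 = 268.28 now, so the author offers 268.28, keeping 231.72.
Round 1 (the publisher proposes): the author can get 231.72 next round, worth 0.76 × 231.72 = 176.1072 now. The publisher offers 176.1072 and keeps 500 − 176.1072 = 323.8928.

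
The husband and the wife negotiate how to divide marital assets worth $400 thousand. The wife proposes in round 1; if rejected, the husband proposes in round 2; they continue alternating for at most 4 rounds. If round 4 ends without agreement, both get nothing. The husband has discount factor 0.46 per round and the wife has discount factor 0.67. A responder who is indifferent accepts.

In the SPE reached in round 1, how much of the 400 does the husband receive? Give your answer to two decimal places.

Round 4 (the husband proposes): rejection yields 0 for the wife; the husband offers 0 and keeps 400.
Round 3 (the wife proposes): the husband can get 400 next round, worth 0.46 × 400 = 184 now. The wife offers 184 and keeps 400 − 184 = 216.
Round 2 (the husband proposes): the wife can get 216 next round, worth 0.67 × 216 = 144.72 now. The husband offers 144.72 and keeps 400 − 144.72 = 255.28.
Round 1 (the wife proposes): the husband can get 255.28 next round, worth 0.46 × 255.28 = 117.4288 now, so the wife offers 117.4288, keeping 282.5712.

117.43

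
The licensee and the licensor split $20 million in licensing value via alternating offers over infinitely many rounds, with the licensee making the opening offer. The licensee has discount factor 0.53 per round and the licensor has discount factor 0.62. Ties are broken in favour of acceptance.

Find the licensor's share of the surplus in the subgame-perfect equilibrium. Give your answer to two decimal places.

Let x be the licensee's share when the licensee proposes and y be the licensor's share when the licensor proposes.
The licensor accepts iff offered ≥ 0.62·y, so x = 20 − 0.62y. Symmetrically y = 20 − 0.53x.
Substituting: x = 20 − 0.62(20 − 0.53x), giving x(1 − 0.53·0.62) = 20(1 − 0.62).
So x = 20 × 0.38 / 0.6714 ≈ 11.3196, and the licensor receives 20 − x ≈ 8.6804.

8.68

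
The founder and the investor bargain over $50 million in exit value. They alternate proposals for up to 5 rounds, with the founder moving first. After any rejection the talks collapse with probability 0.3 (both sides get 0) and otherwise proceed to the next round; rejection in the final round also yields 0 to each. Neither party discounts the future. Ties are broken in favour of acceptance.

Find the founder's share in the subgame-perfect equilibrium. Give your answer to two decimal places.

34.36

Round 5 (the founder proposes): rejection yields 0 for the investor; the founder offers 0 and keeps 50.
Round 4 (the investor proposes): rejecting gives the founder an expected 0.7 × 50 = 35. The investor offers 35 and keeps 50 − 35 = 15.
Round 3 (the founder proposes): rejecting gives the investor an expected 0.7 × 15 = 10.5. The founder offers 10.5 and keeps 50 − 10.5 = 39.5.
Round 2 (the investor proposes): rejecting gives the founder an expected 0.7 × 39.5 = 27.65. The investor offers 27.65 and keeps 50 − 27.65 = 22.35.
Round 1 (the founder proposes): rejecting gives the investor an expected 0.7 × 22.35 = 15.645. The founder offers 15.645 and keeps 50 − 15.645 = 34.355.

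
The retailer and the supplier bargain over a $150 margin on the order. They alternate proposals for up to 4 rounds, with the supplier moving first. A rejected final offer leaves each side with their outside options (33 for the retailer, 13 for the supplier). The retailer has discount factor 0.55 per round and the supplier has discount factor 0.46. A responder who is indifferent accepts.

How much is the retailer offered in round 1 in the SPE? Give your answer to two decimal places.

63.61

Work backward from the last round.
Round 4 (the retailer proposes): the supplier gets 13 if talks fail, so the retailer offers 13 and keeps 137.
Round 3 (the supplier proposes): the retailer can get 137 next round, worth 0.55 × 137 = 75.35 now. The supplier offers 75.35 and keeps 150 − 75.35 = 74.65.
Round 2 (the retailer proposes): the supplier can get 74.65 next round, worth 0.46 × 74.65 = 34.339 now, so the retailer offers 34.339, keeping 115.661.
Round 1 (the supplier proposes): the retailer can get 115.661 next round, worth 0.55 × 115.661 = 63.61355 now; the supplier offers that and keeps 86.38645.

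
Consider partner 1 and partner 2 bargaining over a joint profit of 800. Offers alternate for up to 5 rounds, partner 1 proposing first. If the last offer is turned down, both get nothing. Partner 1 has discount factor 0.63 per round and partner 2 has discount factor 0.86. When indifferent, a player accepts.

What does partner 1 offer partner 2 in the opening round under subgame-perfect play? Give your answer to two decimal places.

392.48

Work backward from the last round.
Round 5 (partner 1 proposes): rejection yields 0 for partner 2; partner 1 offers 0 and keeps 800.
Round 4 (partner 2 proposes): partner 1 can get 800 next round, worth 0.63 × 800 = 504 now, so partner 2 offers 504, keeping 296.
Round 3 (partner 1 proposes): partner 2 can get 296 next round, worth 0.86 × 296 = 254.56 now; partner 1 offers that and keeps 545.44.
Round 2 (partner 2 proposes): partner 1 can get 545.44 next round, worth 0.63 × 545.44 = 343.6272 now, so partner 2 offers 343.6272, keeping 456.3728.
Round 1 (partner 1 proposes): partner 2 can get 456.3728 next round, worth 0.86 × 456.3728 = 392.480608 now, so partner 1 offers 392.480608, keeping 407.519392.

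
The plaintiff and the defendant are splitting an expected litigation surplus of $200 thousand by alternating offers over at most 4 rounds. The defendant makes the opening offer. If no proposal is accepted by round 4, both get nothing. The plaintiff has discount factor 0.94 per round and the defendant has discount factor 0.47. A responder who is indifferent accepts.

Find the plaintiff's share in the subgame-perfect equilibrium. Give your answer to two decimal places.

182.70

Solve by backward induction from round 4.
Round 4 (the plaintiff proposes): the defendant will accept anything ≥ 0, so the plaintiff offers 0 and keeps 200.
Round 3 (the defendant proposes): the plaintiff can get 200 next round, worth 0.94 × 200 = 188 now; the defendant offers that and keeps 12.
Round 2 (the plaintiff proposes): the defendant can get 12 next round, worth 0.47 × 12 = 5.64 now; the plaintiff offers that and keeps 194.36.
Round 1 (the defendant proposes): the plaintiff can get 194.36 next round, worth 0.94 × 194.36 = 182.6984 now. The defendant offers 182.6984 and keeps 200 − 182.6984 = 17.3016.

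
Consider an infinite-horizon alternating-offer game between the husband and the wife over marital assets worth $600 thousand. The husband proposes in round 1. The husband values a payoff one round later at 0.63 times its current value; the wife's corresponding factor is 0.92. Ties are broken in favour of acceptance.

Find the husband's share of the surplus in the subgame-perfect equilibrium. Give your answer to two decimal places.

114.18

Let x be the husband's share when the husband proposes and y be the wife's share when the wife proposes.
The wife accepts iff offered ≥ 0.92·y, so x = 600 − 0.92y. Symmetrically y = 600 − 0.63x.
Substituting: x = 600 − 0.92(600 − 0.63x), giving x(1 − 0.63·0.92) = 600(1 − 0.92).
So x = 600 × 0.08 / 0.4204 ≈ 114.1770, and the wife receives 600 − x ≈ 485.8230.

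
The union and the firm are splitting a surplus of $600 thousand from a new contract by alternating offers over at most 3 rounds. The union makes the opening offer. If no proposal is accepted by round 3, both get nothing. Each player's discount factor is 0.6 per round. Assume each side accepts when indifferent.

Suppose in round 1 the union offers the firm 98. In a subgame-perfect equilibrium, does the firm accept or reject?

Reject

Round 3 (the union proposes): rejection yields 0 for the firm; the union offers 0 and keeps 600.
Round 2 (the firm proposes): the union can get 600 next round, worth 0.6 × 600 = 360 now, so the firm offers 360, keeping 240.
So by rejecting in round 1, the firm gets 240 next round, worth 0.6 × 240 = 144 now.
Offer 98 < 144, so the firm rejects.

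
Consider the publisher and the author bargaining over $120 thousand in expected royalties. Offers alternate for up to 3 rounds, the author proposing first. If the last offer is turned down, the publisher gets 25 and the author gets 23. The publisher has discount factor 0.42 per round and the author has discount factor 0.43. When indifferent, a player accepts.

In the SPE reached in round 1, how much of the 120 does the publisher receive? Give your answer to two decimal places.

33.24

Round 3 (the author proposes): the publisher gets 25 if talks fail, so the author offers 25 and keeps 95.
Round 2 (the publisher proposes): the author can get 95 next round, worth 0.43 × 95 = 40.85 now. The publisher offers 40.85 and keeps 120 − 40.85 = 79.15.
Round 1 (the author proposes): the publisher can get 79.15 next round, worth 0.42 × 79.15 = 33.243 now. The author offers 33.243 and keeps 120 − 33.243 = 86.757.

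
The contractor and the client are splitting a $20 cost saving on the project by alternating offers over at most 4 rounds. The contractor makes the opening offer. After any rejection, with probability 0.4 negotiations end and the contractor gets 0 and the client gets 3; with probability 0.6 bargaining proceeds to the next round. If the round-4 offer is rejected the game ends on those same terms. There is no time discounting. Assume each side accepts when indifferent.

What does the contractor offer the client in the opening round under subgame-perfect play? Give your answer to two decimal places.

Round 4 (the client proposes): the contractor will accept anything ≥ 0, so the client offers 0 and keeps 20.
Round 3 (the contractor proposes): rejecting gives the client an expected 0.6 × 20 + 0.4 × 3 = 13.2, so the contractor offers 13.2, keeping 6.8.
Round 2 (the client proposes): rejecting gives the contractor an expected 0.6 × 6.8 = 4.08, so the client offers 4.08, keeping 15.92.
Round 1 (the contractor proposes): rejecting gives the client an expected 0.6 × 15.92 + 0.4 × 3 = 10.752. The contractor offers 10.752 and keeps 20 − 10.752 = 9.248.

10.75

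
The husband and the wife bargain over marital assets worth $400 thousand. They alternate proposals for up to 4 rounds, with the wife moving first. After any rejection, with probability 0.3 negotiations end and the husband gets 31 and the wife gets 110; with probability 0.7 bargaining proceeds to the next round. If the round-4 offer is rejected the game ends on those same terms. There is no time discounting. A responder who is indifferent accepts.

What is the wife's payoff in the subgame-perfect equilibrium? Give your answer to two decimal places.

225.77

By backward induction:
Round 4 (the husband proposes): the wife gets 110 if talks fail, so the husband offers 110 and keeps 290.
Round 3 (the wife proposes): rejecting gives the husband an expected 0.7 × 290 + 0.3 × 31 = 212.3. The wife offers 212.3 and keeps 400 − 212.3 = 187.7.
Round 2 (the husband proposes): rejecting gives the wife an expected 0.7 × 187.7 + 0.3 × 110 = 164.39, so the husband offers 164.39, keeping 235.61.
Round 1 (the wife proposes): rejecting gives the husband an expected 0.7 × 235.61 + 0.3 × 31 = 174.227; the wife offers that and keeps 225.773.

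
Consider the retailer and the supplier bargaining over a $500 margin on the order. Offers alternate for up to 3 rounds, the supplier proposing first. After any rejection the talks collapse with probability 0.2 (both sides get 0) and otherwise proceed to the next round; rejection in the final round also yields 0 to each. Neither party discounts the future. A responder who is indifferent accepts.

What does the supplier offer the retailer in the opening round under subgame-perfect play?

80

Round 3 (the supplier proposes): rejection yields 0 for the retailer; the supplier offers 0 and keeps 500.
Round 2 (the retailer proposes): rejecting gives the supplier an expected 0.8 × 500 = 400. The retailer offers 400 and keeps 500 − 400 = 100.
Round 1 (the supplier proposes): rejecting gives the retailer an expected 0.8 × 100 = 80; the supplier offers that and keeps 420.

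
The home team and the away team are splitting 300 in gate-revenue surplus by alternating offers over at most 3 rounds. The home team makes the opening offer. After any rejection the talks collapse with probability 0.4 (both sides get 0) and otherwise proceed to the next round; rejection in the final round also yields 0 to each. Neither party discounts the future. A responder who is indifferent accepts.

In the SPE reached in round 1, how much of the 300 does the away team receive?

Round 3 (the home team proposes): rejection yields 0 for the away team; the home team offers 0 and keeps 300.
Round 2 (the away team proposes): rejecting gives the home team an expected 0.6 × 300 = 180, so the away team offers 180, keeping 120.
Round 1 (the home team proposes): rejecting gives the away team an expected 0.6 × 120 = 72, so the home team offers 72, keeping 228.

72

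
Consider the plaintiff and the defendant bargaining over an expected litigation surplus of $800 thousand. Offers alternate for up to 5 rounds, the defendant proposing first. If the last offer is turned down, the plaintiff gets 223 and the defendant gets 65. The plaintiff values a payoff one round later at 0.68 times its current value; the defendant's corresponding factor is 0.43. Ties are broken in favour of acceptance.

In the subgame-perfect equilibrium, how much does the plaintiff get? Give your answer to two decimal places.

Round 5 (the defendant proposes): the plaintiff gets 223 if talks fail, so the defendant offers 223 and keeps 577.
Round 4 (the plaintiff proposes): the defendant can get 577 next round, worth 0.43 × 577 = 248.11 now, so the plaintiff offers 248.11, keeping 551.89.
Round 3 (the defendant proposes): the plaintiff can get 551.89 next round, worth 0.68 × 551.89 = 375.2852 now, so the defendant offers 375.2852, keeping 424.7148.
Round 2 (the plaintiff proposes): the defendant can get 424.7148 next round, worth 0.43 × 424.7148 = 182.627364 now. The plaintiff offers 182.627364 and keeps 800 − 182.627364 = 617.372636.
Round 1 (the defendant proposes): the plaintiff can get 617.372636 next round, worth 0.68 × 617.372636 = 419.81339248 now; the defendant offers that and keeps 380.18660752.

419.81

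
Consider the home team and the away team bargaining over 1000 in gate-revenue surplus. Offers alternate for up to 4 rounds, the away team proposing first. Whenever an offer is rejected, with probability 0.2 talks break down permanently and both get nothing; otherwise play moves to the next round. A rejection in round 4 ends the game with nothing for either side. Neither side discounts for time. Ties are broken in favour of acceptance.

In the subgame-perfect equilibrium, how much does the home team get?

672

By backward induction:
Round 4 (the home team proposes): rejection yields 0 for the away team; the home team offers 0 and keeps 1000.
Round 3 (the away team proposes): rejecting gives the home team an expected 0.8 × 1000 = 800, so the away team offers 800, keeping 200.
Round 2 (the home team proposes): rejecting gives the away team an expected 0.8 × 200 = 160; the home team offers that and keeps 840.
Round 1 (the away team proposes): rejecting gives the home team an expected 0.8 × 840 = 672. The away team offers 672 and keeps 1000 − 672 = 328.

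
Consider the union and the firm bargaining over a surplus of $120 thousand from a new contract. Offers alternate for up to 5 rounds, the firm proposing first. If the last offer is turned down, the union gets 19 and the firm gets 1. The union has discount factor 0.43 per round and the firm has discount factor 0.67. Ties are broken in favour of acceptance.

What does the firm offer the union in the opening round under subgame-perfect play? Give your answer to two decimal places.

Solve by backward induction from round 5.
Round 5 (the firm proposes): the union gets 19 if talks fail, so the firm offers 19 and keeps 101.
Round 4 (the union proposes): the firm can get 101 next round, worth 0.67 × 101 = 67.67 now, so the union offers 67.67, keeping 52.33.
Round 3 (the firm proposes): the union can get 52.33 next round, worth 0.43 × 52.33 = 22.5019 now; the firm offers that and keeps 97.4981.
Round 2 (the union proposes): the firm can get 97.4981 next round, worth 0.67 × 97.4981 = 65.323727 now. The union offers 65.323727 and keeps 120 − 65.323727 = 54.676273.
Round 1 (the firm proposes): the union can get 54.676273 next round, worth 0.43 × 54.676273 = 23.51079739 now. The firm offers 23.51079739 and keeps 120 − 23.51079739 = 96.48920261.

23.51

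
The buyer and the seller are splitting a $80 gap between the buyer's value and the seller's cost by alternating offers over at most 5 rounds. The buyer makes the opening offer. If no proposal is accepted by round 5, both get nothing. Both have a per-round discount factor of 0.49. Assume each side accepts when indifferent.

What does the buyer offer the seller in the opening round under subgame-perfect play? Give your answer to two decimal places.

Round 5 (the buyer proposes): rejection yields 0 for the seller; the buyer offers 0 and keeps 80.
Round 4 (the seller proposes): the buyer can get 80 next round, worth 0.49 × 80 = 39.2 now, so the seller offers 39.2, keeping 40.8.
Round 3 (the buyer proposes): the seller can get 40.8 next round, worth 0.49 × 40.8 = 19.992 now. The buyer offers 19.992 and keeps 80 − 19.992 = 60.008.
Round 2 (the seller proposes): the buyer can get 60.008 next round, worth 0.49 × 60.008 = 29.40392 now. The seller offers 29.40392 and keeps 80 − 29.40392 = 50.59608.
Round 1 (the buyer proposes): the seller can get 50.59608 next round, worth 0.49 × 50.59608 = 24.7920792 now, so the buyer offers 24.7920792, keeping 55.2079208.

24.79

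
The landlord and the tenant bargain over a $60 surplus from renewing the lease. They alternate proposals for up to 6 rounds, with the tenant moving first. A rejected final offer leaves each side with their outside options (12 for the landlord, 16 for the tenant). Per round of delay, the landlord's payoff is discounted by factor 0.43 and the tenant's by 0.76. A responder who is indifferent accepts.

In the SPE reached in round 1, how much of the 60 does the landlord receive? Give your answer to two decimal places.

Work backward from the last round.
Round 6 (the landlord proposes): the tenant gets 16 if talks fail, so the landlord offers 16 and keeps 44.
Round 5 (the tenant proposes): the landlord can get 44 next round, worth 0.43 × 44 = 18.92 now; the tenant offers that and keeps 41.08.
Round 4 (the landlord proposes): the tenant can get 41.08 next round, worth 0.76 × 41.08 = 31.2208 now, so the landlord offers 31.2208, keeping 28.7792.
Round 3 (the tenant proposes): the landlord can get 28.7792 next round, worth 0.43 × 28.7792 = 12.375056 now, so the tenant offers 12.375056, keeping 47.624944.
Round 2 (the landlord proposes): the tenant can get 47.624944 next round, worth 0.76 × 47.624944 = 36.19495744 now, so the landlord offers 36.19495744, keeping 23.80504256.
Round 1 (the tenant proposes): the landlord can get 23.80504256 next round, worth 0.43 × 23.80504256 = 10.2361683008 now. The tenant offers 10.2361683008 and keeps 60 − 10.2361683008 = 49.7638316992.

10.24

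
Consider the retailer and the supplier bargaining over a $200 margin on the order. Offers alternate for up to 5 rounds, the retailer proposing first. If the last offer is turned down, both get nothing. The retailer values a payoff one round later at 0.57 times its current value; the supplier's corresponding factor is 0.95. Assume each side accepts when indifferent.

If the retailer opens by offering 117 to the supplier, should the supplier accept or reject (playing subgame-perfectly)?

Work out the supplier's continuation value if the offer is rejected.
Round 5 (the retailer proposes): rejection yields 0 for the supplier; the retailer offers 0 and keeps 200.
Round 4 (the supplier proposes): the retailer can get 200 next round, worth 0.57 × 200 = 114 now, so the supplier offers 114, keeping 86.
Round 3 (the retailer proposes): the supplier can get 86 next round, worth 0.95 × 86 = 81.7 now. The retailer offers 81.7 and keeps 200 − 81.7 = 118.3.
Round 2 (the supplier proposes): the retailer can get 118.3 next round, worth 0.57 × 118.3 = 67.431 now, so the supplier offers 67.431, keeping 132.569.
So by rejecting in round 1, the supplier gets 132.569 next round, worth 0.95 × 132.569 = 125.94055 now.
Offer 117 < 125.94055, so the supplier rejects.

Reject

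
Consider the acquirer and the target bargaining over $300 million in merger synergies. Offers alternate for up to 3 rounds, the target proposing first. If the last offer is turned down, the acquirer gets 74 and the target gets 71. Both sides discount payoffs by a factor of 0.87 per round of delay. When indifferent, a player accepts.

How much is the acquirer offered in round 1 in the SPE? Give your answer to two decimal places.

89.94

Round 3 (the target proposes): the acquirer gets 74 if talks fail, so the target offers 74 and keeps 226.
Round 2 (the acquirer proposes): the target can get 226 next round, worth 0.87 × 226 = 196.62 now, so the acquirer offers 196.62, keeping 103.38.
Round 1 (the target proposes): the acquirer can get 103.38 next round, worth 0.87 × 103.38 = 89.9406 now. The target offers 89.9406 and keeps 300 − 89.9406 = 210.0594.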